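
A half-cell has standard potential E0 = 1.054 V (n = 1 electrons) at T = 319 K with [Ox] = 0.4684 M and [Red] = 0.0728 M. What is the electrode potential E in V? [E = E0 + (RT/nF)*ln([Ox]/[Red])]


Apply the Nernst equation: E = E0 + (RT/nF)*ln([Ox]/[Red])
Step 1: RT/nF = 8.314*319/(1*96485) = 0.02748786 V
Step 2: [Ox]/[Red] = 0.4684/0.0728 = 6.434066
Step 3: ln(6.434066) = 1.861607
Step 4: correction = 0.02748786 * 1.861607 = 0.0512 V
E = 1.054 + 0.0512 = 1.1052 V

1.1052 V


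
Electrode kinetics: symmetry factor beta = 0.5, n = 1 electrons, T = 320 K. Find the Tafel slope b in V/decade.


Apply the Tafel slope relation: b = 2.303*R*T/(beta*n*F)
Numerator: 2.303 * 8.314 * 320 = 6127.09
Denominator: 0.5 * 1 * 96485 = 48242.5
b = 6127.09 / 48242.5 = 0.127 V/decade

0.127 V/decade


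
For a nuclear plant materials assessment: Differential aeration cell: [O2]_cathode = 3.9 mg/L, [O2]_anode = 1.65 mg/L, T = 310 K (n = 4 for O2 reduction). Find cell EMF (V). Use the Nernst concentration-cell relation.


Apply the Nernst concentration-cell relation: E = (RT/nF)*ln(C_cathode/C_anode)
RT/nF = 8.314*310/(4*96485) = 0.00667808 V
ln(3.9/1.65) = 0.8602
E = 0.00667808 * 0.8602 = 0.00574 V

0.00574 V


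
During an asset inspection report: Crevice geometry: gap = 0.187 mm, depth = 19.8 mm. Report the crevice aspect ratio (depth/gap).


Aspect ratio = depth / gap
Ratio = 19.8 / 0.187 = 105.9

105.9


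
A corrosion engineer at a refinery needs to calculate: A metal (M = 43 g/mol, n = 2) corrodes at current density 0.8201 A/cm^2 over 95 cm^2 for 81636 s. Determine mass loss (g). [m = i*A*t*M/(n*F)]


Apply Faraday's law: m = i*A*t*M / (n*F)
Total charge passed Q = i*A*t = 0.8201*95*81636 = 6360219.942 C
m = Q*M/(n*F) = 6360219.942*43/(2*96485) = 1417.26412 g

1417.26412 g


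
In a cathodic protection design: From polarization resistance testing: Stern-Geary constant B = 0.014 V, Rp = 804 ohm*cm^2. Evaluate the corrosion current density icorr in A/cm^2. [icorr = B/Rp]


Apply the Stern-Geary relation: icorr = B / Rp
icorr = 0.014 / 804 = 1.741×10^-5 A/cm^2

1.741×10^-5 A/cm^2


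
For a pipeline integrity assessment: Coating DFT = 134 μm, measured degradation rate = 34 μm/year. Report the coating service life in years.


Service life = thickness / degradation rate
Life = 134 / 34 = 3.9 years

3.9 years


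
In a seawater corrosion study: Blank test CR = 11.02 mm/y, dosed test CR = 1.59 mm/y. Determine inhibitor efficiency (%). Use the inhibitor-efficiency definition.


Apply the inhibitor-efficiency definition: IE = (CR_blank − CR_inh)/CR_blank × 100
IE = (11.02 − 1.59) / 11.02 × 100
IE = 9.43 / 11.02 × 100 = 85.6 %

85.6 %


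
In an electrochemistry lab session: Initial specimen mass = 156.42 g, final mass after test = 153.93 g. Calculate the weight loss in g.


Weight loss = initial − final
WL = 156.42 − 153.93 = 2.49 g

2.49 g


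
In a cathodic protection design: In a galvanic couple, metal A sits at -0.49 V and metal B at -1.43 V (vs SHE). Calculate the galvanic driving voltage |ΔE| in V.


Driving voltage is the absolute potential difference.
|ΔE| = |-0.49 − (-1.43)| = 0.94 V

0.94 V


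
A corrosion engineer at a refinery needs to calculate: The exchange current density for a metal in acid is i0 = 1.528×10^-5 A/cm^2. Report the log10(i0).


i0 = 1.528×10^-5 A/cm^2
log10(i0) = -4.816

-4.816


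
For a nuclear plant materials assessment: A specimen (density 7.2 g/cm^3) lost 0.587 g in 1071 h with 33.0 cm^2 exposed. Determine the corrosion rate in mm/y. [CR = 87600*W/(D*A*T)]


Apply the mm/y weight-loss relation: CR = 87600 * W / (D * A * T)
Numerator: 87600 * 0.587 = 51421.2
Denominator: 7.2 * 33.0 * 1071 = 254469.6
CR = 51421.2 / 254469.6 = 0.202072 mm/y

0.202072 mm/y


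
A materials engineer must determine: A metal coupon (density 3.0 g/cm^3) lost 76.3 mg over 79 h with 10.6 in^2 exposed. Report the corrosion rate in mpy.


Apply the mpy weight-loss relation: CR = 534 * W / (D * A * T)
Numerator: 534 * 76.3 = 40744.2
Denominator: 3.0 * 10.6 * 79 = 2512.2
CR = 40744.2 / 2512.2 = 16.21853 mpy

16.21853 mpy


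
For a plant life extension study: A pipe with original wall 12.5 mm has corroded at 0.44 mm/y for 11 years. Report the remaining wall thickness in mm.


Remaining wall = original − CR × time
t = 12.5 − 0.44*11 = 12.5 − 4.84 = 7.66 mm

7.66 mm


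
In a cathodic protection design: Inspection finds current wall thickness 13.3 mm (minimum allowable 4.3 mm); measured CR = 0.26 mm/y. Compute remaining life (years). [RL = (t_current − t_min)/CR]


Apply the remaining-life relation: RL = (t_current − t_min) / CR
RL = (13.3 − 4.3) / 0.26 = 9.0 / 0.26 = 34.6 years

34.6 years


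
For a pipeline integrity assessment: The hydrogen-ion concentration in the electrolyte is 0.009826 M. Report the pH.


pH = −log10[H+]
pH = −log10(0.009826) = 2.01

2.01


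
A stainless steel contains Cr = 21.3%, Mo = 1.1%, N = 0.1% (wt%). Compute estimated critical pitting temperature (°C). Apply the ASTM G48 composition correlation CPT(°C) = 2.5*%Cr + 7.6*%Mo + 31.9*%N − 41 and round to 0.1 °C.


Apply the ASTM G48 empirical CPT estimate: CPT(°C) = 2.5*%Cr + 7.6*%Mo + 31.9*%N − 41
2.5*21.3 = 53.25; 7.6*1.1 = 8.36; 31.9*0.1 = 3.19
CPT = 53.25 + 8.36 + 3.19 − 41 = 23.8 °C
Rounded to 0.1 °C: CPT ≈ 23.8 °C

23.8 °C


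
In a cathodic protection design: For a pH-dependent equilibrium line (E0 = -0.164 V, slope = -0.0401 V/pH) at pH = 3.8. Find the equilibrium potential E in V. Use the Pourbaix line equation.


Apply the Pourbaix line equation: E = E0 + slope*pH
E = -0.164 + (-0.0401)*3.8 = -0.164 + (-0.15238) = -0.31638 V
Rounded to 4 decimal places: E = -0.3164 V

-0.3164 V


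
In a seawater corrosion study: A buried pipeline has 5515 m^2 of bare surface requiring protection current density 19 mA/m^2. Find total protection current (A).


I = area * current density, then convert mA → A (÷1000)
I = 5515 * 19 / 1000 = 104.79 A

104.79 A


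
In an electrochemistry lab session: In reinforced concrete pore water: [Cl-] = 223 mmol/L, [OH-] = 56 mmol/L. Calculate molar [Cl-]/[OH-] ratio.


Threshold parameter = [Cl-] / [OH-] (molar basis; both in mmol/L, so units cancel)
Ratio = 223 / 56 = 3.98

3.98


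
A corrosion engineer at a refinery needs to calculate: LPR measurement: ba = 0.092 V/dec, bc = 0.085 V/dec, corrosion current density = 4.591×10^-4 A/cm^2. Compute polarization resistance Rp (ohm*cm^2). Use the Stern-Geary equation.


Apply the Stern-Geary equation: Rp = ba*bc / (2.303*icorr*(ba+bc))
ba*bc = 0.092*0.085 = 0.00782
ba+bc = 0.177; 2.303*icorr*(ba+bc) = 2.303*4.591×10^-4*0.177 = 1.8714339×10^-4
Rp = 0.00782 / 1.8714339×10^-4 = 41.79 ohm*cm^2

41.79 ohm*cm^2


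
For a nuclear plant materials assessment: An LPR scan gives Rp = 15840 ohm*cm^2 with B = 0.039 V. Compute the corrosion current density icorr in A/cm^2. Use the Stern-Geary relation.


Apply the Stern-Geary relation: icorr = B / Rp
icorr = 0.039 / 15840 = 2.462×10^-6 A/cm^2

2.462×10^-6 A/cm^2


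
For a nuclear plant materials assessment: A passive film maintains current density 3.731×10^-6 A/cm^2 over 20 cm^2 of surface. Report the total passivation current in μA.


I = i_pass * A, then convert A → μA (×10^6)
I = 3.731×10^-6 * 20 * 10^6 = 74.62 μA

74.62 μA


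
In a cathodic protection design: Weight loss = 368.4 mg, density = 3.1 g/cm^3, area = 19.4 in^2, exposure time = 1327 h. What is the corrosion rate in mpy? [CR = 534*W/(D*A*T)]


Apply the mpy weight-loss relation: CR = 534 * W / (D * A * T)
Numerator: 534 * 368.4 = 196725.6
Denominator: 3.1 * 19.4 * 1327 = 79805.78
CR = 196725.6 / 79805.78 = 2.465 mpy

2.465 mpy


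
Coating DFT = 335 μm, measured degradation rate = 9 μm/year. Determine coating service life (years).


Service life = thickness / degradation rate
Life = 335 / 9 = 37.2 years

37.2 years


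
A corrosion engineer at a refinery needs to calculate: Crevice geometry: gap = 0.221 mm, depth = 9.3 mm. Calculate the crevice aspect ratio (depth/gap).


Aspect ratio = depth / gap
Ratio = 9.3 / 0.221 = 42.1

42.1


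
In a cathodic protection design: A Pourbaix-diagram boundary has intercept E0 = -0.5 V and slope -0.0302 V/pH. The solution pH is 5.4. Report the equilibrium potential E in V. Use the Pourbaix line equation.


Apply the Pourbaix line equation: E = E0 + slope*pH
E = -0.5 + (-0.0302)*5.4 = -0.5 + (-0.16308) = -0.66308 V
Rounded to 4 decimal places: E = -0.6631 V

-0.6631 V


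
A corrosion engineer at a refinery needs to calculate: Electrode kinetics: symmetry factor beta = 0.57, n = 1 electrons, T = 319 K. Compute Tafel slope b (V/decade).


Apply the Tafel slope relation: b = 2.303*R*T/(beta*n*F)
Numerator: 2.303 * 8.314 * 319 = 6107.94
Denominator: 0.57 * 1 * 96485 = 54996.45
b = 6107.94 / 54996.45 = 0.111 V/decade

0.111 V/decade


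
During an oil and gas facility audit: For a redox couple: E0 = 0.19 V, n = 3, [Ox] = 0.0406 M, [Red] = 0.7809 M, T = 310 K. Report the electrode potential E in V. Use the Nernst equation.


Apply the Nernst equation: E = E0 + (RT/nF)*ln([Ox]/[Red])
Step 1: RT/nF = 8.314*310/(3*96485) = 0.00890411 V
Step 2: [Ox]/[Red] = 0.0406/0.7809 = 0.051991
Step 3: ln(0.051991) = -2.956685
Step 4: correction = 0.00890411 * -2.956685 = -0.0263 V
E = 0.19 + -0.0263 = 0.1637 V

0.1637 V


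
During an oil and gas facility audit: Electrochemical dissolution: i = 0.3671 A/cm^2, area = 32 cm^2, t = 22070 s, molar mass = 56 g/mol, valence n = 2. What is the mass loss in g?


Apply Faraday's law: m = i*A*t*M / (n*F)
Total charge passed Q = i*A*t = 0.3671*32*22070 = 259260.704 C
m = Q*M/(n*F) = 259260.704*56/(2*96485) = 75.2376 g

75.2376 g


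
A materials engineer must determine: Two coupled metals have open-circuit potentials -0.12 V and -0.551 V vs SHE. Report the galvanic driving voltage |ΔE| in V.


Driving voltage is the absolute potential difference.
|ΔE| = |-0.12 − (-0.551)| = 0.431 V

0.431 V


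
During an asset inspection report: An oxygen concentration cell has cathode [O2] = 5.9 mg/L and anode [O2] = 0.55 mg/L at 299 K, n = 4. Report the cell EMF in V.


Apply the Nernst concentration-cell relation: E = (RT/nF)*ln(C_cathode/C_anode)
RT/nF = 8.314*299/(4*96485) = 0.00644112 V
ln(5.9/0.55) = 2.37279
E = 0.00644112 * 2.37279 = 0.01528 V

0.01528 V


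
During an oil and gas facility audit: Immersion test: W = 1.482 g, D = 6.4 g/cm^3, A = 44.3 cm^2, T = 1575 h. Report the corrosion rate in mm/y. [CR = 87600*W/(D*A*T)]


Apply the mm/y weight-loss relation: CR = 87600 * W / (D * A * T)
Numerator: 87600 * 1.482 = 129823.2
Denominator: 6.4 * 44.3 * 1575 = 446544.0
CR = 129823.2 / 446544.0 = 0.2907 mm/y

0.2907 mm/y


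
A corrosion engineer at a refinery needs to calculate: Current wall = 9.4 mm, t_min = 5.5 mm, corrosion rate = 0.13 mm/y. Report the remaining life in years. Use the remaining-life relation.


Apply the remaining-life relation: RL = (t_current − t_min) / CR
RL = (9.4 − 5.5) / 0.13 = 3.9 / 0.13 = 30.0 years

30.0 years


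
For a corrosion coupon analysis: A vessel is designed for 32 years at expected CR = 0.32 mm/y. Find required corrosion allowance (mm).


Corrosion allowance = CR × design life
CA = 0.32 * 32 = 10.24 mm

10.24 mm


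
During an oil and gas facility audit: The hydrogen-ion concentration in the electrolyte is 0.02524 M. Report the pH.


pH = −log10[H+]
pH = −log10(0.02524) = 1.6

1.6


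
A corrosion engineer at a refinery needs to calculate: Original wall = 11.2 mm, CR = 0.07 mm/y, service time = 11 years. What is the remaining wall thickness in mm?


Remaining wall = original − CR × time
t = 11.2 − 0.07*11 = 11.2 − 0.77 = 10.43 mm

10.43 mm


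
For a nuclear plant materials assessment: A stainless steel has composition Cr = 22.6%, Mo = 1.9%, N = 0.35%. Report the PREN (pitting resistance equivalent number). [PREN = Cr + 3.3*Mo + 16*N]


Apply the PREN formula: PREN = Cr + 3.3*Mo + 16*N
PREN = 22.6 + 3.3*1.9 + 16*0.35
PREN = 22.6 + 6.27 + 5.6 = 34.47

34.47


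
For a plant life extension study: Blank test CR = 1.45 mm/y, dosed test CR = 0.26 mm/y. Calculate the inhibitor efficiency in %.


Apply the inhibitor-efficiency definition: IE = (CR_blank − CR_inh)/CR_blank × 100
IE = (1.45 − 0.26) / 1.45 × 100
IE = 1.19 / 1.45 × 100 = 82.1 %

82.1 %


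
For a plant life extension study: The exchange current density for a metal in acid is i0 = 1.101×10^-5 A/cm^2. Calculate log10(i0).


i0 = 1.101×10^-5 A/cm^2
log10(i0) = -4.958

-4.958


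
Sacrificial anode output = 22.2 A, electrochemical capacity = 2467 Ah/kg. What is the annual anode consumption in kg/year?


Annual consumption = current * hours per year / capacity
Rate = 22.2 * 8760 / 2467 = 78.8 kg/year

78.8 kg/year


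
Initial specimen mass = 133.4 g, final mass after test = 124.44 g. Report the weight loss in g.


Weight loss = initial − final
WL = 133.4 − 124.44 = 8.96 g

8.96 g


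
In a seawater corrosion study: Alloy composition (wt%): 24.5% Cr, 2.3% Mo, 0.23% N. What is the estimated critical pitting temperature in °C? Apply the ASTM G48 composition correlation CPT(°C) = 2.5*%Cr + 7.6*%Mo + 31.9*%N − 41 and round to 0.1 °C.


Apply the ASTM G48 empirical CPT estimate: CPT(°C) = 2.5*%Cr + 7.6*%Mo + 31.9*%N − 41
2.5*24.5 = 61.25; 7.6*2.3 = 17.48; 31.9*0.23 = 7.337
CPT = 61.25 + 17.48 + 7.337 − 41 = 45.067 °C
Rounded to 0.1 °C: CPT ≈ 45.1 °C

45.1 °C


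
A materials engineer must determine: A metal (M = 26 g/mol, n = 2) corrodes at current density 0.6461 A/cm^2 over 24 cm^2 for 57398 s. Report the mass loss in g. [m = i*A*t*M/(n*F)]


Apply Faraday's law: m = i*A*t*M / (n*F)
Total charge passed Q = i*A*t = 0.6461*24*57398 = 890036.3472 C
m = Q*M/(n*F) = 890036.3472*26/(2*96485) = 119.91991 g

119.91991 g


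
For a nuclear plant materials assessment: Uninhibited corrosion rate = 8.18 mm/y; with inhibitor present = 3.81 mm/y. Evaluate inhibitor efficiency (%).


Apply the inhibitor-efficiency definition: IE = (CR_blank − CR_inh)/CR_blank × 100
IE = (8.18 − 3.81) / 8.18 × 100
IE = 4.37 / 8.18 × 100 = 53.4 %

53.4 %


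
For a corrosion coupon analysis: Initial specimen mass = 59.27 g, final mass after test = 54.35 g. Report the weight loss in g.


Weight loss = initial − final
WL = 59.27 − 54.35 = 4.92 g

4.92 g


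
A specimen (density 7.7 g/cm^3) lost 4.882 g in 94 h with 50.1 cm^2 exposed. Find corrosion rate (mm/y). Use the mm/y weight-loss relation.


Apply the mm/y weight-loss relation: CR = 87600 * W / (D * A * T)
Numerator: 87600 * 4.882 = 427663.2
Denominator: 7.7 * 50.1 * 94 = 36262.38
CR = 427663.2 / 36262.38 = 11.79358 mm/y

11.79358 mm/y


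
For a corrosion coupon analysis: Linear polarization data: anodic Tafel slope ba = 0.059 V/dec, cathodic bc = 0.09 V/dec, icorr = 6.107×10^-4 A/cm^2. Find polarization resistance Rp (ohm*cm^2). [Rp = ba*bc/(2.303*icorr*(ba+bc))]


Apply the Stern-Geary equation: Rp = ba*bc / (2.303*icorr*(ba+bc))
ba*bc = 0.059*0.09 = 0.00531
ba+bc = 0.149; 2.303*icorr*(ba+bc) = 2.303*6.107×10^-4*0.149 = 2.0955987×10^-4
Rp = 0.00531 / 2.0955987×10^-4 = 25.3 ohm*cm^2

25.3 ohm*cm^2


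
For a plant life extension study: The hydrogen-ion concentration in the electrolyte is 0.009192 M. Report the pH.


pH = −log10[H+]
pH = −log10(0.009192) = 2.04

2.04


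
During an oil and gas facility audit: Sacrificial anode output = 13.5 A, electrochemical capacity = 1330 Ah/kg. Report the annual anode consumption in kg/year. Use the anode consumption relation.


Annual consumption = current * hours per year / capacity
Rate = 13.5 * 8760 / 1330 = 88.9 kg/year

88.9 kg/year


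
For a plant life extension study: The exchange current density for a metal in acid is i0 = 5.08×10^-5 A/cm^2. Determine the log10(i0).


i0 = 5.08×10^-5 A/cm^2
log10(i0) = -4.294

-4.294


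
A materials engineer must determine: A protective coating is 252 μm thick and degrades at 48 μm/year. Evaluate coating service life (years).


Service life = thickness / degradation rate
Life = 252 / 48 = 5.3 years

5.3 years


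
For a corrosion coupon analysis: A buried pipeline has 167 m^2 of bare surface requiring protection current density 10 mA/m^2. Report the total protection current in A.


I = area * current density, then convert mA → A (÷1000)
I = 167 * 10 / 1000 = 1.67 A

1.67 A


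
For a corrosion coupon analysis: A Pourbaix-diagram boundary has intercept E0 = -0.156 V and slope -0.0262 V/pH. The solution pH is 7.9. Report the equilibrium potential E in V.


Apply the Pourbaix line equation: E = E0 + slope*pH
E = -0.156 + (-0.0262)*7.9 = -0.156 + (-0.20698) = -0.36298 V
Rounded to 3 decimal places: E = -0.363 V

-0.363 V


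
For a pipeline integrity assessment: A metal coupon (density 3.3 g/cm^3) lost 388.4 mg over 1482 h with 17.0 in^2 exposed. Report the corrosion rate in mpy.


Apply the mpy weight-loss relation: CR = 534 * W / (D * A * T)
Numerator: 534 * 388.4 = 207405.6
Denominator: 3.3 * 17.0 * 1482 = 83140.2
CR = 207405.6 / 83140.2 = 2.4946 mpy

2.4946 mpy


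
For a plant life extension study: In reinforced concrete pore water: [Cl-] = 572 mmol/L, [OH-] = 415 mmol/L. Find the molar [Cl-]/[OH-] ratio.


Threshold parameter = [Cl-] / [OH-] (molar basis; both in mmol/L, so units cancel)
Ratio = 572 / 415 = 1.38

1.38


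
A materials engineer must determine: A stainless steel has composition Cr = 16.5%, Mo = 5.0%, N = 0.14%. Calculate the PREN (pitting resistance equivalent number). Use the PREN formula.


Apply the PREN formula: PREN = Cr + 3.3*Mo + 16*N
PREN = 16.5 + 3.3*5.0 + 16*0.14
PREN = 16.5 + 16.5 + 2.24 = 35.24

35.24


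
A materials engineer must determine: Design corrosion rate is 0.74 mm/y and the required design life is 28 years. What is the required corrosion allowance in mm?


Corrosion allowance = CR × design life
CA = 0.74 * 28 = 20.72 mm

20.72 mm


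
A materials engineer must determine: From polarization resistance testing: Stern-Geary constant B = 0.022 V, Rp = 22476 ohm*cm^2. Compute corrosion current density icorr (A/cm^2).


Apply the Stern-Geary relation: icorr = B / Rp
icorr = 0.022 / 22476 = 9.788×10^-7 A/cm^2

9.788×10^-7 A/cm^2


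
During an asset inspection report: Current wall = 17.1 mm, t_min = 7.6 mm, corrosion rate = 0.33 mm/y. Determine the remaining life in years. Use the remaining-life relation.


Apply the remaining-life relation: RL = (t_current − t_min) / CR
RL = (17.1 − 7.6) / 0.33 = 9.5 / 0.33 = 28.8 years

28.8 years


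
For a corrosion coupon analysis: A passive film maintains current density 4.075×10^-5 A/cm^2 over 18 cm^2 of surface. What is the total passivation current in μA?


I = i_pass * A, then convert A → μA (×10^6)
I = 4.075×10^-5 * 18 * 10^6 = 733.5 μA

733.5 μA


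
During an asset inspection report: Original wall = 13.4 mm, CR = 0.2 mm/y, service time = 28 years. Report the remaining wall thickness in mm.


Remaining wall = original − CR × time
t = 13.4 − 0.2*28 = 13.4 − 5.6 = 7.8 mm

7.8 mm


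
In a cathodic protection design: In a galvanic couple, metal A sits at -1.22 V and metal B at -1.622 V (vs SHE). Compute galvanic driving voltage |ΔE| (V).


Driving voltage is the absolute potential difference.
|ΔE| = |-1.22 − (-1.622)| = 0.402 V

0.402 V


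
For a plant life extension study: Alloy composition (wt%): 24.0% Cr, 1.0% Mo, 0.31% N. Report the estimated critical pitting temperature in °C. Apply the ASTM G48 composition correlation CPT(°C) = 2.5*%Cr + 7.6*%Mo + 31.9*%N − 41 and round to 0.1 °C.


Apply the ASTM G48 empirical CPT estimate: CPT(°C) = 2.5*%Cr + 7.6*%Mo + 31.9*%N − 41
2.5*24.0 = 60; 7.6*1.0 = 7.6; 31.9*0.31 = 9.889
CPT = 60 + 7.6 + 9.889 − 41 = 36.489 °C
Rounded to 0.1 °C: CPT ≈ 36.5 °C

36.5 °C


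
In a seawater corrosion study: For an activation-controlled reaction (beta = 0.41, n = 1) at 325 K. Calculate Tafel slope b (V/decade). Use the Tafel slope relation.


Apply the Tafel slope relation: b = 2.303*R*T/(beta*n*F)
Numerator: 2.303 * 8.314 * 325 = 6222.82
Denominator: 0.41 * 1 * 96485 = 39558.85
b = 6222.82 / 39558.85 = 0.157 V/decade

0.157 V/decade


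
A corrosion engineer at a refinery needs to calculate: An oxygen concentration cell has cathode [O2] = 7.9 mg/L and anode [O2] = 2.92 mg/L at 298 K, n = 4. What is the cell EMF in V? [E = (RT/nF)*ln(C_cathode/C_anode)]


Apply the Nernst concentration-cell relation: E = (RT/nF)*ln(C_cathode/C_anode)
RT/nF = 8.314*298/(4*96485) = 0.00641958 V
ln(7.9/2.92) = 0.99528
E = 0.00641958 * 0.99528 = 0.00639 V

0.00639 V


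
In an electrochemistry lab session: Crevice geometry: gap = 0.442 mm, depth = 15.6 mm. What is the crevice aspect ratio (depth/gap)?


Aspect ratio = depth / gap
Ratio = 15.6 / 0.442 = 35.3

35.3


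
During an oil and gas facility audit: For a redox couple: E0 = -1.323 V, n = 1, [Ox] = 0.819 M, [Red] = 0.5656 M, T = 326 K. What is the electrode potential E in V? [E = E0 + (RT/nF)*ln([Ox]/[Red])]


Apply the Nernst equation: E = E0 + (RT/nF)*ln([Ox]/[Red])
Step 1: RT/nF = 8.314*326/(1*96485) = 0.02809104 V
Step 2: [Ox]/[Red] = 0.819/0.5656 = 1.44802
Step 3: ln(1.44802) = 0.370197
Step 4: correction = 0.02809104 * 0.370197 = 0.01 V
E = -1.323 + 0.01 = -1.313 V

-1.313 V


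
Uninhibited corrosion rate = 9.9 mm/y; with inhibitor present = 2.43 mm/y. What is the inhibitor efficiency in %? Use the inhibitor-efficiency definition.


Apply the inhibitor-efficiency definition: IE = (CR_blank − CR_inh)/CR_blank × 100
IE = (9.9 − 2.43) / 9.9 × 100
IE = 7.47 / 9.9 × 100 = 75.5 %

75.5 %


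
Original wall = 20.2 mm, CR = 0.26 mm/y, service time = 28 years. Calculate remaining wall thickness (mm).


Remaining wall = original − CR × time
t = 20.2 − 0.26*28 = 20.2 − 7.28 = 12.92 mm

12.92 mm


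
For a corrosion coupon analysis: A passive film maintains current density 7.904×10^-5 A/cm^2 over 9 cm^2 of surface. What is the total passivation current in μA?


I = i_pass * A, then convert A → μA (×10^6)
I = 7.904×10^-5 * 9 * 10^6 = 711.36 μA

711.36 μA


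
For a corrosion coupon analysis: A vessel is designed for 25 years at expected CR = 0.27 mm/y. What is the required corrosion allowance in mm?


Corrosion allowance = CR × design life
CA = 0.27 * 25 = 6.75 mm

6.75 mm


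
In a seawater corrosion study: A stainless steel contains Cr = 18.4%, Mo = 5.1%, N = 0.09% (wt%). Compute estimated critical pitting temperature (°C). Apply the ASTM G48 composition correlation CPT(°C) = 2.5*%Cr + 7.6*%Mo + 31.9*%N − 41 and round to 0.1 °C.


Apply the ASTM G48 empirical CPT estimate: CPT(°C) = 2.5*%Cr + 7.6*%Mo + 31.9*%N − 41
2.5*18.4 = 46; 7.6*5.1 = 38.76; 31.9*0.09 = 2.871
CPT = 46 + 38.76 + 2.871 − 41 = 46.631 °C
Rounded to 0.1 °C: CPT ≈ 46.6 °C

46.6 °C


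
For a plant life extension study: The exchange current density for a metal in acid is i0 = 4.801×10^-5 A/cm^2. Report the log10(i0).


i0 = 4.801×10^-5 A/cm^2
log10(i0) = -4.319

-4.319


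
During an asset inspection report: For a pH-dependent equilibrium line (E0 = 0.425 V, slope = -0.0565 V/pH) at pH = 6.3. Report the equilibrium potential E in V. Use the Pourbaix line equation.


Apply the Pourbaix line equation: E = E0 + slope*pH
E = 0.425 + (-0.0565)*6.3 = 0.425 + (-0.35595) = 0.06905 V
Rounded to 3 decimal places: E = 0.069 V

0.069 V


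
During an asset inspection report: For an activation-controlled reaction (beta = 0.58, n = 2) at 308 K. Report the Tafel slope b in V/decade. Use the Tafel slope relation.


Apply the Tafel slope relation: b = 2.303*R*T/(beta*n*F)
Numerator: 2.303 * 8.314 * 308 = 5897.32
Denominator: 0.58 * 2 * 96485 = 111922.6
b = 5897.32 / 111922.6 = 0.0527 V/decade

0.0527 V/decade


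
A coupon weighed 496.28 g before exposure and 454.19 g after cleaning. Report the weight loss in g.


Weight loss = initial − final
WL = 496.28 − 454.19 = 42.09 g

42.09 g


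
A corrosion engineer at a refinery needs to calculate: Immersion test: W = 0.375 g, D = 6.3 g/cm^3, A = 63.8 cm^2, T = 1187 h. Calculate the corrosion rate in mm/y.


Apply the mm/y weight-loss relation: CR = 87600 * W / (D * A * T)
Numerator: 87600 * 0.375 = 32850.0
Denominator: 6.3 * 63.8 * 1187 = 477102.78
CR = 32850.0 / 477102.78 = 0.0689 mm/y

0.0689 mm/y


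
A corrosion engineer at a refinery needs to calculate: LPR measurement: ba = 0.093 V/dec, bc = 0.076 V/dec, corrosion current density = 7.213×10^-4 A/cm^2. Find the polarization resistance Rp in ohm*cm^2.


Apply the Stern-Geary equation: Rp = ba*bc / (2.303*icorr*(ba+bc))
ba*bc = 0.093*0.076 = 0.007068
ba+bc = 0.169; 2.303*icorr*(ba+bc) = 2.303*7.213×10^-4*0.169 = 2.8073501×10^-4
Rp = 0.007068 / 2.8073501×10^-4 = 25.18 ohm*cm^2

25.18 ohm*cm^2


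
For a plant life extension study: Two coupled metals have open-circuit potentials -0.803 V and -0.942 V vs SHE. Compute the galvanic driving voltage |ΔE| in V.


Driving voltage is the absolute potential difference.
|ΔE| = |-0.803 − (-0.942)| = 0.139 V

0.139 V


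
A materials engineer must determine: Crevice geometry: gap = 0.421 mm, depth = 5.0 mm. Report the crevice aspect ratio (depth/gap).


Aspect ratio = depth / gap
Ratio = 5.0 / 0.421 = 11.9

11.9


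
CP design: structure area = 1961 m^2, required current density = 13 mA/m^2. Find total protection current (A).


I = area * current density, then convert mA → A (÷1000)
I = 1961 * 13 / 1000 = 25.49 A

25.49 A


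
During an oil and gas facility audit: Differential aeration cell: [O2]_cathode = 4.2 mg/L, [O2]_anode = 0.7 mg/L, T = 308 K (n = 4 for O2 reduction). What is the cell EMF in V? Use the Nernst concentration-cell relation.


Apply the Nernst concentration-cell relation: E = (RT/nF)*ln(C_cathode/C_anode)
RT/nF = 8.314*308/(4*96485) = 0.006635 V
ln(4.2/0.7) = 1.79176
E = 0.006635 * 1.79176 = 0.01189 V

0.01189 V


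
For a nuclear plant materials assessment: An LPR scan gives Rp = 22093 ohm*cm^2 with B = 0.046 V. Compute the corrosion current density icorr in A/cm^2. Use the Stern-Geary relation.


Apply the Stern-Geary relation: icorr = B / Rp
icorr = 0.046 / 22093 = 2.082×10^-6 A/cm^2

2.082×10^-6 A/cm^2


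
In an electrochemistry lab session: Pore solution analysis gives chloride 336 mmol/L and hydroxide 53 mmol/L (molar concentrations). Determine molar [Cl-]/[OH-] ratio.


Threshold parameter = [Cl-] / [OH-] (molar basis; both in mmol/L, so units cancel)
Ratio = 336 / 53 = 6.34

6.34


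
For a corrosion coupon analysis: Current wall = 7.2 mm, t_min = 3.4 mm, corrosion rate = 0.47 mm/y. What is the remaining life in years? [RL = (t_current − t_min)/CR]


Apply the remaining-life relation: RL = (t_current − t_min) / CR
RL = (7.2 − 3.4) / 0.47 = 3.8 / 0.47 = 8.1 years

8.1 years


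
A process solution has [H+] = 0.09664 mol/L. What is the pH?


pH = −log10[H+]
pH = −log10(0.09664) = 1.01

1.01


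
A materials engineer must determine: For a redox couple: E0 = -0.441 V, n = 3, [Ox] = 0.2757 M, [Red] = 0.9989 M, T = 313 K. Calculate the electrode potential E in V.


Apply the Nernst equation: E = E0 + (RT/nF)*ln([Ox]/[Red])
Step 1: RT/nF = 8.314*313/(3*96485) = 0.00899028 V
Step 2: [Ox]/[Red] = 0.2757/0.9989 = 0.276004
Step 3: ln(0.276004) = -1.28734
Step 4: correction = 0.00899028 * -1.28734 = -0.012 V
E = -0.441 + -0.012 = -0.453 V

-0.453 V


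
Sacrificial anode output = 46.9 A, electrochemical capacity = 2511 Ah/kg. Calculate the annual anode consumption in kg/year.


Annual consumption = current * hours per year / capacity
Rate = 46.9 * 8760 / 2511 = 163.6 kg/year

163.6 kg/year


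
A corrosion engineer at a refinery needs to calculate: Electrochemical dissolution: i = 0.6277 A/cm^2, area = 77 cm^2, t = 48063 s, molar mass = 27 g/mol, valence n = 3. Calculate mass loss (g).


Apply Faraday's law: m = i*A*t*M / (n*F)
Total charge passed Q = i*A*t = 0.6277*77*48063 = 2323024.1727 C
m = Q*M/(n*F) = 2323024.1727*27/(3*96485) = 216.689 g

216.689 g


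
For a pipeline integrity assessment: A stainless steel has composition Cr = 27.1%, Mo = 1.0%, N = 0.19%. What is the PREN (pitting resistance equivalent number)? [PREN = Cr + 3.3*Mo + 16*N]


Apply the PREN formula: PREN = Cr + 3.3*Mo + 16*N
PREN = 27.1 + 3.3*1.0 + 16*0.19
PREN = 27.1 + 3.3 + 3.04 = 33.44

33.44


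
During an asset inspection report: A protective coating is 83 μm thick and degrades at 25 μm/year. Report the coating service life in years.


Service life = thickness / degradation rate
Life = 83 / 25 = 3.3 years

3.3 years


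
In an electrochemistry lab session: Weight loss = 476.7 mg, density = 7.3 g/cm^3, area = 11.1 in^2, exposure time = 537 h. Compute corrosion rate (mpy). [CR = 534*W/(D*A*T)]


Apply the mpy weight-loss relation: CR = 534 * W / (D * A * T)
Numerator: 534 * 476.7 = 254557.8
Denominator: 7.3 * 11.1 * 537 = 43513.11
CR = 254557.8 / 43513.11 = 5.85014 mpy

5.85014 mpy


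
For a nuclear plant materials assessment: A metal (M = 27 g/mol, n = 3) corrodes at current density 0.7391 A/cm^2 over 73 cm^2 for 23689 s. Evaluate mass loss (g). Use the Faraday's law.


Apply Faraday's law: m = i*A*t*M / (n*F)
Total charge passed Q = i*A*t = 0.7391*73*23689 = 1278123.4127 C
m = Q*M/(n*F) = 1278123.4127*27/(3*96485) = 119.2218 g

119.2218 g


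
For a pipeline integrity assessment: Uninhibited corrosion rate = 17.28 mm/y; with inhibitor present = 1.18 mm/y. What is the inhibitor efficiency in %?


Apply the inhibitor-efficiency definition: IE = (CR_blank − CR_inh)/CR_blank × 100
IE = (17.28 − 1.18) / 17.28 × 100
IE = 16.1 / 17.28 × 100 = 93.2 %

93.2 %


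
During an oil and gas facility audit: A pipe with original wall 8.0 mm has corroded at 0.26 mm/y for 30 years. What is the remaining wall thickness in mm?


Remaining wall = original − CR × time
t = 8.0 − 0.26*30 = 8.0 − 7.8 = 0.2 mm

0.2 mm


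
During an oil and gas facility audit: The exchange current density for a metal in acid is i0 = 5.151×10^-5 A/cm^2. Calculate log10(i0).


i0 = 5.151×10^-5 A/cm^2
log10(i0) = -4.288

-4.288


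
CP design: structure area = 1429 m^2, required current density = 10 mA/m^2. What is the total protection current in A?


I = area * current density, then convert mA → A (÷1000)
I = 1429 * 10 / 1000 = 14.29 A

14.29 A


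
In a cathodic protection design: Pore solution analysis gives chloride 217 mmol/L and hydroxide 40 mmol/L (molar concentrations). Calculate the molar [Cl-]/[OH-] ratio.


Threshold parameter = [Cl-] / [OH-] (molar basis; both in mmol/L, so units cancel)
Ratio = 217 / 40 = 5.43

5.43


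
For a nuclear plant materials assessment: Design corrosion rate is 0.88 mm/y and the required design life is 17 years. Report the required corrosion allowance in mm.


Corrosion allowance = CR × design life
CA = 0.88 * 17 = 14.96 mm

14.96 mm


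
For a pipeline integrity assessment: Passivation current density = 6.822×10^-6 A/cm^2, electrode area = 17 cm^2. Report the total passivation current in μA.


I = i_pass * A, then convert A → μA (×10^6)
I = 6.822×10^-6 * 17 * 10^6 = 115.97 μA

115.97 μA


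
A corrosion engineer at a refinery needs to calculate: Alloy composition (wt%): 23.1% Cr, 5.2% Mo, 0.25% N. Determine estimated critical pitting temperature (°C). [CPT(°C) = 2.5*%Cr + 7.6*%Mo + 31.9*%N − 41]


Apply the ASTM G48 empirical CPT estimate: CPT(°C) = 2.5*%Cr + 7.6*%Mo + 31.9*%N − 41
2.5*23.1 = 57.75; 7.6*5.2 = 39.52; 31.9*0.25 = 7.975
CPT = 57.75 + 39.52 + 7.975 − 41 = 64.245 °C
Rounded to 0.1 °C: CPT ≈ 64.2 °C

64.2 °C


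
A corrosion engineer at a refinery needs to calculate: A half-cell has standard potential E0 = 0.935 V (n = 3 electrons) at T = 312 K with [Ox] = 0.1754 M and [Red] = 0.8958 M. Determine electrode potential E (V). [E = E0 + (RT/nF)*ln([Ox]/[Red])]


Apply the Nernst equation: E = E0 + (RT/nF)*ln([Ox]/[Red])
Step 1: RT/nF = 8.314*312/(3*96485) = 0.00896156 V
Step 2: [Ox]/[Red] = 0.1754/0.8958 = 0.195803
Step 3: ln(0.195803) = -1.630646
Step 4: correction = 0.00896156 * -1.630646 = -0.0146 V
E = 0.935 + -0.0146 = 0.9204 V

0.9204 V


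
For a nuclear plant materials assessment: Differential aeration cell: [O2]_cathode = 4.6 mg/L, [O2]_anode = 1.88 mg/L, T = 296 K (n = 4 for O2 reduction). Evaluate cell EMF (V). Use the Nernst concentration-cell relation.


Apply the Nernst concentration-cell relation: E = (RT/nF)*ln(C_cathode/C_anode)
RT/nF = 8.314*296/(4*96485) = 0.00637649 V
ln(4.6/1.88) = 0.89478
E = 0.00637649 * 0.89478 = 0.00571 V

0.00571 V


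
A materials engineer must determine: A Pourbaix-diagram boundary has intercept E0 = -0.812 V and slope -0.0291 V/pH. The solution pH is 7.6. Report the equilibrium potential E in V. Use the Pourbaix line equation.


Apply the Pourbaix line equation: E = E0 + slope*pH
E = -0.812 + (-0.0291)*7.6 = -0.812 + (-0.22116) = -1.03316 V
Rounded to 4 decimal places: E = -1.0332 V

-1.0332 V


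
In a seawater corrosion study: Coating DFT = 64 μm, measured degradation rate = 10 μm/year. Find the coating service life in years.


Service life = thickness / degradation rate
Life = 64 / 10 = 6.4 years

6.4 years


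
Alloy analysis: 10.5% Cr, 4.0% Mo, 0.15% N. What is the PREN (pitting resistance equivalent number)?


Apply the PREN formula: PREN = Cr + 3.3*Mo + 16*N
PREN = 10.5 + 3.3*4.0 + 16*0.15
PREN = 10.5 + 13.2 + 2.4 = 26.1

26.1


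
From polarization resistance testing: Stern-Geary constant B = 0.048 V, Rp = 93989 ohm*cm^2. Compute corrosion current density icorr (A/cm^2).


Apply the Stern-Geary relation: icorr = B / Rp
icorr = 0.048 / 93989 = 5.107×10^-7 A/cm^2

5.107×10^-7 A/cm^2


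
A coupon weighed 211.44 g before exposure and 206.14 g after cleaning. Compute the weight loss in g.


Weight loss = initial − final
WL = 211.44 − 206.14 = 5.3 g

5.3 g


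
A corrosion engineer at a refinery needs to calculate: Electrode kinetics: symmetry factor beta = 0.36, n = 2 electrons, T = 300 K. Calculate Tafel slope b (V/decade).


Apply the Tafel slope relation: b = 2.303*R*T/(beta*n*F)
Numerator: 2.303 * 8.314 * 300 = 5744.14
Denominator: 0.36 * 2 * 96485 = 69469.2
b = 5744.14 / 69469.2 = 0.083 V/decade

0.083 V/decade


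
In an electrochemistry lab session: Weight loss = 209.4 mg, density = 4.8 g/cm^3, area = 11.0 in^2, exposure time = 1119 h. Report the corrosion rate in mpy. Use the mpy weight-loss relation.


Apply the mpy weight-loss relation: CR = 534 * W / (D * A * T)
Numerator: 534 * 209.4 = 111819.6
Denominator: 4.8 * 11.0 * 1119 = 59083.2
CR = 111819.6 / 59083.2 = 1.8926 mpy

1.8926 mpy


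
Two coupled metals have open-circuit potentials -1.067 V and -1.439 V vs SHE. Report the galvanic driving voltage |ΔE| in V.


Driving voltage is the absolute potential difference.
|ΔE| = |-1.067 − (-1.439)| = 0.372 V

0.372 V


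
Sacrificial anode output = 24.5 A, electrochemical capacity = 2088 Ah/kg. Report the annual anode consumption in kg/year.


Annual consumption = current * hours per year / capacity
Rate = 24.5 * 8760 / 2088 = 102.8 kg/year

102.8 kg/year


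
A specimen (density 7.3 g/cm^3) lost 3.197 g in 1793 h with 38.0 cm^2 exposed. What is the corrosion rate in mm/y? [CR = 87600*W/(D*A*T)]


Apply the mm/y weight-loss relation: CR = 87600 * W / (D * A * T)
Numerator: 87600 * 3.197 = 280057.2
Denominator: 7.3 * 38.0 * 1793 = 497378.2
CR = 280057.2 / 497378.2 = 0.56307 mm/y

0.56307 mm/y


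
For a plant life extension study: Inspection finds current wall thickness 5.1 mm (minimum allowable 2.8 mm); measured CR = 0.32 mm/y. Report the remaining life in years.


Apply the remaining-life relation: RL = (t_current − t_min) / CR
RL = (5.1 − 2.8) / 0.32 = 2.3 / 0.32 = 7.2 years

7.2 years


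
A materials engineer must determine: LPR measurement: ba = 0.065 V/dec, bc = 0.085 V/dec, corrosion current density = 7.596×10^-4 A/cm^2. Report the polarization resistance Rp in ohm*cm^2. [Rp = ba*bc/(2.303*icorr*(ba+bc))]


Apply the Stern-Geary equation: Rp = ba*bc / (2.303*icorr*(ba+bc))
ba*bc = 0.065*0.085 = 0.005525
ba+bc = 0.15; 2.303*icorr*(ba+bc) = 2.303*7.596×10^-4*0.15 = 2.6240382×10^-4
Rp = 0.005525 / 2.6240382×10^-4 = 21.1 ohm*cm^2

21.1 ohm*cm^2


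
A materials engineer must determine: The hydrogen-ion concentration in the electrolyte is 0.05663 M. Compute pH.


pH = −log10[H+]
pH = −log10(0.05663) = 1.25

1.25


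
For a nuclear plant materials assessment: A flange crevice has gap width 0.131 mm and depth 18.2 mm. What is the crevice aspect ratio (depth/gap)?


Aspect ratio = depth / gap
Ratio = 18.2 / 0.131 = 138.9

138.9


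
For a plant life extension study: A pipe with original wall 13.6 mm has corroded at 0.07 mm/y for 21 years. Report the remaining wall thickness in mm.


Remaining wall = original − CR × time
t = 13.6 − 0.07*21 = 13.6 − 1.47 = 12.13 mm

12.13 mm


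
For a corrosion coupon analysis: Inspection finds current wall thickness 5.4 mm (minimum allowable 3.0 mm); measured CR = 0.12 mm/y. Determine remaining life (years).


Apply the remaining-life relation: RL = (t_current − t_min) / CR
RL = (5.4 − 3.0) / 0.12 = 2.4 / 0.12 = 20.0 years

20.0 years


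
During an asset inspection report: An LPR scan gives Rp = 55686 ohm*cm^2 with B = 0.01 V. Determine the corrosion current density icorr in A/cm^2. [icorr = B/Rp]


Apply the Stern-Geary relation: icorr = B / Rp
icorr = 0.01 / 55686 = 1.796×10^-7 A/cm^2

1.796×10^-7 A/cm^2


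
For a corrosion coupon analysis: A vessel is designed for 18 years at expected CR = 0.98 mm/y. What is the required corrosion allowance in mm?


Corrosion allowance = CR × design life
CA = 0.98 * 18 = 17.64 mm

17.64 mm


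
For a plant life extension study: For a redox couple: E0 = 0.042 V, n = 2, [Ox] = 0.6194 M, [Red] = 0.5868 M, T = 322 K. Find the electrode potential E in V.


Apply the Nernst equation: E = E0 + (RT/nF)*ln([Ox]/[Red])
Step 1: RT/nF = 8.314*322/(2*96485) = 0.01387318 V
Step 2: [Ox]/[Red] = 0.6194/0.5868 = 1.055556
Step 3: ln(1.055556) = 0.054068
Step 4: correction = 0.01387318 * 0.054068 = 0.001 V
E = 0.042 + 0.001 = 0.043 V

0.043 V


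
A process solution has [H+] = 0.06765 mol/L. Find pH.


pH = −log10[H+]
pH = −log10(0.06765) = 1.17

1.17


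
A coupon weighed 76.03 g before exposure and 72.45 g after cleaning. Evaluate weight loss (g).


Weight loss = initial − final
WL = 76.03 − 72.45 = 3.58 g

3.58 g


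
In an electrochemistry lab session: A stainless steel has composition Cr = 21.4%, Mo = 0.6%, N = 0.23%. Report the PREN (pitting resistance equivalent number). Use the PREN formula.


Apply the PREN formula: PREN = Cr + 3.3*Mo + 16*N
PREN = 21.4 + 3.3*0.6 + 16*0.23
PREN = 21.4 + 1.98 + 3.68 = 27.06

27.06


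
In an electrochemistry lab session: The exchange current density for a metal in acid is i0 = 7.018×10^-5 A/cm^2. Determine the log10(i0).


i0 = 7.018×10^-5 A/cm^2
log10(i0) = -4.154

-4.154


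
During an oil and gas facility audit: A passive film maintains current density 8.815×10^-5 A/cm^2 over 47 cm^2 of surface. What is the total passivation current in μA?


I = i_pass * A, then convert A → μA (×10^6)
I = 8.815×10^-5 * 47 * 10^6 = 4143.05 μA

4143.05 μA


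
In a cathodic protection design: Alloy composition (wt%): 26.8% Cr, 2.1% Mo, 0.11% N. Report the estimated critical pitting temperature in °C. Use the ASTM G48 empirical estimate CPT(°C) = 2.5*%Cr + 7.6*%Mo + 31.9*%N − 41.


Apply the ASTM G48 empirical CPT estimate: CPT(°C) = 2.5*%Cr + 7.6*%Mo + 31.9*%N − 41
2.5*26.8 = 67; 7.6*2.1 = 15.96; 31.9*0.11 = 3.509
CPT = 67 + 15.96 + 3.509 − 41 = 45.469 °C
Rounded to 0.1 °C: CPT ≈ 45.5 °C

45.5 °C
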